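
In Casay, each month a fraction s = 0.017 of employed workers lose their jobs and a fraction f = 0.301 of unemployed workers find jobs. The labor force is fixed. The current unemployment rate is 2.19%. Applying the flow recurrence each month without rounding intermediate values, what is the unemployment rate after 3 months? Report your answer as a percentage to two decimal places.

Unemployment rate after three months ≈ 4.34%.

With a fixed labor force, u_{t+1} = u_t + s·(1−u_t) − f·u_t = u_t·(1−s−f) + s.
Here 1−s−f = 0.682 and s = 0.017.
u_1 = 0.021900 × 0.682 + 0.017 = 0.031936.
u_2 = 0.031936 × 0.682 + 0.017 = 0.038780.
u_3 = 0.038780 × 0.682 + 0.017 = 0.043448.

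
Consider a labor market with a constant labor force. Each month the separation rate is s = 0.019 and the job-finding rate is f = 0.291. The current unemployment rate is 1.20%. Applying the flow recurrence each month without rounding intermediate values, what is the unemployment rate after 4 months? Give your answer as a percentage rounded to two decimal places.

Unemployment rate after four months ≈ 5.01%.

With a fixed labor force, u_{t+1} = u_t + s·(1−u_t) − f·u_t = u_t·(1−s−f) + s.
Here 1−s−f = 0.690 and s = 0.019.
u_1 = 0.012000 × 0.690 + 0.019 = 0.027280.
u_2 = 0.027280 × 0.690 + 0.019 = 0.037823.
u_3 = 0.037823 × 0.690 + 0.019 = 0.045098.
u_4 = 0.045098 × 0.690 + 0.019 = 0.050118.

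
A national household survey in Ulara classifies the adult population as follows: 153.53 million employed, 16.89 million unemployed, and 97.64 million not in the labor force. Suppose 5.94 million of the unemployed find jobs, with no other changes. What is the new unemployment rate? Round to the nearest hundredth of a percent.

Initially, labor force = 153.53 + 16.89 = 170.42 million, so u = 16.89/170.42 = 9.91%.
After the change, unemployed falls and employed rises by 5.94; labor force unchanged → E = 159.47, U = 10.95, labor force = 170.42 million.
New unemployment rate = 10.95 / 170.42 = 6.43%.

New unemployment rate ≈ 6.43%.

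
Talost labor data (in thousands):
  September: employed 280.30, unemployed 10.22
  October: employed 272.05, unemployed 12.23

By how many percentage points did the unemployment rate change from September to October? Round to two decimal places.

September: labor force = 280.30 + 10.22 = 290.52; u = 10.22/290.52 = 3.52%.
October: labor force = 272.05 + 12.23 = 284.28; u = 12.23/284.28 = 4.30%.
Change = 4.30% − 3.52% = +0.78 pp.

The unemployment rate changed by +0.78 percentage points.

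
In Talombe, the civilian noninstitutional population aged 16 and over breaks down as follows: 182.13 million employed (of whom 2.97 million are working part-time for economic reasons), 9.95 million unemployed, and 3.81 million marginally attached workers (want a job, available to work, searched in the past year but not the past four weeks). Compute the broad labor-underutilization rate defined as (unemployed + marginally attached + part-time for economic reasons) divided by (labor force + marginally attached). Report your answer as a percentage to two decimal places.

Labor force = 182.13 + 9.95 = 192.08 million.
Numerator = 9.95 + 3.81 + 2.97 = 16.73 million.
Denominator = 192.08 + 3.81 = 195.89 million.
Broad rate = 16.73 / 195.89 = 8.54%.

Broad underutilization rate ≈ 8.54%.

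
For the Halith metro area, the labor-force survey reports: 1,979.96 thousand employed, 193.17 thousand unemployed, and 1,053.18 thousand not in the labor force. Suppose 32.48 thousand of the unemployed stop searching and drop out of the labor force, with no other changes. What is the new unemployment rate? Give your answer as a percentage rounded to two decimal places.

New unemployment rate ≈ 7.51%.

Initially, labor force = 1,979.96 + 193.17 = 2,173.13 thousand, so u = 193.17/2,173.13 = 8.89%.
After the change, unemployed and labor force both fall by 32.48 → E = 1,979.96, U = 160.69, labor force = 2,140.65 thousand.
New unemployment rate = 160.69 / 2,140.65 = 7.51%.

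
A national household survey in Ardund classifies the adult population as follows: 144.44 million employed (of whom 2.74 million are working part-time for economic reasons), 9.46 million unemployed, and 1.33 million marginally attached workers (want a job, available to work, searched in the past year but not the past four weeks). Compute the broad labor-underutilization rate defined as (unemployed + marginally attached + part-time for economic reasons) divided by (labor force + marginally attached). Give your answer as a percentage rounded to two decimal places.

Labor force = 144.44 + 9.46 = 153.90 million.
Numerator = 9.46 + 1.33 + 2.74 = 13.53 million.
Denominator = 153.90 + 1.33 = 155.23 million.
Broad rate = 13.53 / 155.23 = 8.72%.

Broad underutilization rate ≈ 8.72%.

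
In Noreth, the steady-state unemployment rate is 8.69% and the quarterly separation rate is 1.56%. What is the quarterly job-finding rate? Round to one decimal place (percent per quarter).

Job-finding rate ≈ 16.4% per quarter.

From u* = s/(s+f): f = s·(1−u)/u.
f = 1.56 × (1 − 0.0869) / 0.0869 = 1.4244 / 0.0869 ≈ 16.4% per quarter.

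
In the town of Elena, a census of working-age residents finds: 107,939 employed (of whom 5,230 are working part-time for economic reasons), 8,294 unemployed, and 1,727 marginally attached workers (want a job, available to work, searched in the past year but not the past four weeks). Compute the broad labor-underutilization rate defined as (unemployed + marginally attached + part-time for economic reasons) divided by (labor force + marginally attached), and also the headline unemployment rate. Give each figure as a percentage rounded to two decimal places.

Broad underutilization rate ≈ 12.93%; headline unemployment rate ≈ 7.14%.

Labor force = 107,939 + 8,294 = 116,233.
Numerator = 8,294 + 1,727 + 5,230 = 15,251.
Denominator = 116,233 + 1,727 = 117,960.
Broad rate = 15,251 / 117,960 = 12.93%.
Headline unemployment rate = 8,294 / 116,233 = 7.14%.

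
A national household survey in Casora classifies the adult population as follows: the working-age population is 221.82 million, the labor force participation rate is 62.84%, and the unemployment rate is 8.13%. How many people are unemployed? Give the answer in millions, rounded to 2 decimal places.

About 11.33 million are unemployed.

Labor force = 0.6284 × 221.82 = 139.39 million.
Unemployed = 0.0813 × 139.39 ≈ 11.33 million.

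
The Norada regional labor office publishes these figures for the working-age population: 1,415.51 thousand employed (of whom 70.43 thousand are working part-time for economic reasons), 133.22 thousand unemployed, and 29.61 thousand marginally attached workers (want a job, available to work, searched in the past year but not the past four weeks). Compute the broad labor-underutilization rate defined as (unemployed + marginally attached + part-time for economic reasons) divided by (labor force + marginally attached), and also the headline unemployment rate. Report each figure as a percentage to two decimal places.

Broad underutilization rate ≈ 14.78%; headline unemployment rate ≈ 8.60%.

Labor force = 1,415.51 + 133.22 = 1,548.73 thousand.
Numerator = 133.22 + 29.61 + 70.43 = 233.26 thousand.
Denominator = 1,548.73 + 29.61 = 1,578.34 thousand.
Broad rate = 233.26 / 1,578.34 = 14.78%.
Headline unemployment rate = 133.22 / 1,548.73 = 8.60%.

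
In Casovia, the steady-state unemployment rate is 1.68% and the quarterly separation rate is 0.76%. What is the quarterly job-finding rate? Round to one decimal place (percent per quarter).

From u* = s/(s+f): f = s·(1−u)/u.
f = 0.76 × (1 − 0.0168) / 0.0168 = 0.7472 / 0.0168 ≈ 44.5% per quarter.

Job-finding rate ≈ 44.5% per quarter.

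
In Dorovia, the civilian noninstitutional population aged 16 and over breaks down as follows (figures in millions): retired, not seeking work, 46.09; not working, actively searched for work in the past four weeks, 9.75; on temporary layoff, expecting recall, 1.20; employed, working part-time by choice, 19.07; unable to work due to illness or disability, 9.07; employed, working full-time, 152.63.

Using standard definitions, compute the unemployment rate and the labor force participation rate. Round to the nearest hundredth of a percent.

Employed = 19.07 + 152.63 = 171.70 million.
Unemployed = 9.75 + 1.20 = 10.95 million (jobless and actively searching, or on temporary layoff).
Labor force = 171.70 + 10.95 = 182.65 million.
Not in labor force = 46.09 + 9.07 = 55.16 million (those not working and not actively searching are outside the labor force).
Civilian working-age population = 182.65 + 55.16 = 237.81 million.
Unemployment rate = 10.95 / 182.65 = 6.00%.
Labor force participation rate = 182.65 / 237.81 = 76.81%.

Unemployment rate ≈ 6.00%; labor force participation rate ≈ 76.81%.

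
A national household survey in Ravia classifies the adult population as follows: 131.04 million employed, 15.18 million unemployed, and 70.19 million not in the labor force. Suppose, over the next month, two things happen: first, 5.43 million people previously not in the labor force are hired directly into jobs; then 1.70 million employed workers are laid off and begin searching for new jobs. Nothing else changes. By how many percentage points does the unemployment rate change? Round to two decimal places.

Initially, labor force = 131.04 + 15.18 = 146.22 million, so u = 15.18/146.22 = 10.38%.
After the first change, employed and labor force both rise by 5.43; unemployed unchanged → E = 136.47, U = 15.18, labor force = 151.65 million.
After the second change, employed falls and unemployed rises by 1.70; labor force unchanged → E = 134.77, U = 16.88, labor force = 151.65 million.
New unemployment rate = 16.88 / 151.65 = 11.13%.
Change = 11.13% − 10.38% = +0.75 percentage points.

The unemployment rate changes by +0.75 percentage points.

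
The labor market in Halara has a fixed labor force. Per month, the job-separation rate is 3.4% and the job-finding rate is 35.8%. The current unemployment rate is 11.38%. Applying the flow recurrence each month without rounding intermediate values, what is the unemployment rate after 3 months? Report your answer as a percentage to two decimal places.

With a fixed labor force, u_{t+1} = u_t + s·(1−u_t) − f·u_t = u_t·(1−s−f) + s.
Here 1−s−f = 0.608 and s = 0.034.
u_1 = 0.113800 × 0.608 + 0.034 = 0.103190.
u_2 = 0.103190 × 0.608 + 0.034 = 0.096740.
u_3 = 0.096740 × 0.608 + 0.034 = 0.092818.

Unemployment rate after three months ≈ 9.28%.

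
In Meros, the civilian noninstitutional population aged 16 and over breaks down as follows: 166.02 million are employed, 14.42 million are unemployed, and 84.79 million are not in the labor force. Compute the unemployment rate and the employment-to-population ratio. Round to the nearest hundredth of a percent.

Labor force = employed + unemployed = 166.02 + 14.42 = 180.44 million.
Working-age population = 180.44 + 84.79 = 265.23 million.
Unemployment rate = 14.42 / 180.44 = 7.99%.
Employment-population ratio = 166.02 / 265.23 = 62.59%.

Unemployment rate ≈ 7.99%; employment-population ratio ≈ 62.59%.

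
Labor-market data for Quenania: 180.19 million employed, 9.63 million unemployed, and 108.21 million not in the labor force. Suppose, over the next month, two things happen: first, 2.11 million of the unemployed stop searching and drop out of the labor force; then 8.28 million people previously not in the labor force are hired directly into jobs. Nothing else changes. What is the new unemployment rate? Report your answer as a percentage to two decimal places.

Initially, labor force = 180.19 + 9.63 = 189.82 million, so u = 9.63/189.82 = 5.07%.
After the first change, unemployed and labor force both fall by 2.11 → E = 180.19, U = 7.52, labor force = 187.71 million.
After the second change, employed and labor force both rise by 8.28; unemployed unchanged → E = 188.47, U = 7.52, labor force = 195.99 million.
New unemployment rate = 7.52 / 195.99 = 3.84%.

New unemployment rate ≈ 3.84%.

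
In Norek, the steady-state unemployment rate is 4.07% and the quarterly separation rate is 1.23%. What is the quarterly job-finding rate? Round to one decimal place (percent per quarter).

From u* = s/(s+f): f = s·(1−u)/u.
f = 1.23 × (1 − 0.0407) / 0.0407 = 1.1799 / 0.0407 ≈ 29.0% per quarter.

Job-finding rate ≈ 29.0% per quarter.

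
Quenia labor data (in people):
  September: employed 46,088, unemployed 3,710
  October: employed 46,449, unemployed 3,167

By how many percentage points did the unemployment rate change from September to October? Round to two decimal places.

September: labor force = 46,088 + 3,710 = 49,798; u = 3,710/49,798 = 7.45%.
October: labor force = 46,449 + 3,167 = 49,616; u = 3,167/49,616 = 6.38%.
Change = 6.38% − 7.45% = −1.07 pp.

The unemployment rate changed by −1.07 percentage points.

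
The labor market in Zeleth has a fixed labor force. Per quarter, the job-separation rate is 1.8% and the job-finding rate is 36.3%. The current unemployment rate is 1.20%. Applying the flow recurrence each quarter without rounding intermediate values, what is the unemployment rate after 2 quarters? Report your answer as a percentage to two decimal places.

With a fixed labor force, u_{t+1} = u_t + s·(1−u_t) − f·u_t = u_t·(1−s−f) + s.
Here 1−s−f = 0.619 and s = 0.018.
u_1 = 0.012000 × 0.619 + 0.018 = 0.025428.
u_2 = 0.025428 × 0.619 + 0.018 = 0.033740.

Unemployment rate after two quarters ≈ 3.37%.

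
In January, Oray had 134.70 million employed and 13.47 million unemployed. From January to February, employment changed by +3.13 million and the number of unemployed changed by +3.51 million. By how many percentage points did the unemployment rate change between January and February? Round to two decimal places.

The unemployment rate changed by +1.88 percentage points.

January: labor force = 134.70 + 13.47 = 148.17; u = 13.47/148.17 = 9.09%.
February: labor force = 137.83 + 16.98 = 154.81; u = 16.98/154.81 = 10.97%.
Change = 10.97% − 9.09% = +1.88 pp.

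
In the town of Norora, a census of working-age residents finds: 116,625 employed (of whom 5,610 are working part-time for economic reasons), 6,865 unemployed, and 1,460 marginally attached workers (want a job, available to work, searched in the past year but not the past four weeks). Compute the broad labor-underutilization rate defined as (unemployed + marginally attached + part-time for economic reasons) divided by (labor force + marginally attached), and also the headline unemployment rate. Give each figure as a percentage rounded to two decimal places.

Broad underutilization rate ≈ 11.15%; headline unemployment rate ≈ 5.56%.

Labor force = 116,625 + 6,865 = 123,490.
Numerator = 6,865 + 1,460 + 5,610 = 13,935.
Denominator = 123,490 + 1,460 = 124,950.
Broad rate = 13,935 / 124,950 = 11.15%.
Headline unemployment rate = 6,865 / 123,490 = 5.56%.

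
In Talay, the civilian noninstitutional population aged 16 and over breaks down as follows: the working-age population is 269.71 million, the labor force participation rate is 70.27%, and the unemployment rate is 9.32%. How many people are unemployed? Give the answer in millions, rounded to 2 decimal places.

Labor force = 0.7027 × 269.71 = 189.53 million.
Unemployed = 0.0932 × 189.53 ≈ 17.66 million.

About 17.66 million are unemployed.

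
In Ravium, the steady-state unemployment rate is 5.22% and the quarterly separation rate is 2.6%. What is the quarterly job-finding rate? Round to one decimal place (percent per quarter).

From u* = s/(s+f): f = s·(1−u)/u.
f = 2.6 × (1 − 0.0522) / 0.0522 = 2.4643 / 0.0522 ≈ 47.2% per quarter.

Job-finding rate ≈ 47.2% per quarter.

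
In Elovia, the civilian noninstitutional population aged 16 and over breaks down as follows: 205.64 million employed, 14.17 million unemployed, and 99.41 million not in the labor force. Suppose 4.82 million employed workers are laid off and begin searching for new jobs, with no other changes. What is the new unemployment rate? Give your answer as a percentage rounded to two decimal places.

Initially, labor force = 205.64 + 14.17 = 219.81 million, so u = 14.17/219.81 = 6.45%.
After the change, employed falls and unemployed rises by 4.82; labor force unchanged → E = 200.82, U = 18.99, labor force = 219.81 million.
New unemployment rate = 18.99 / 219.81 = 8.64%.

New unemployment rate ≈ 8.64%.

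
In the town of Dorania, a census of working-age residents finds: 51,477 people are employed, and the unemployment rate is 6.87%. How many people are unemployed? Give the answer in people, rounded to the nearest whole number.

Let U be the number unemployed. The labor force is E + U, and U/(E+U) = 0.0687.
So U = 0.0687 × 51,477 / (1 − 0.0687) = 3536.47 / 0.9313 ≈ 3,797.

About 3,797 are unemployed.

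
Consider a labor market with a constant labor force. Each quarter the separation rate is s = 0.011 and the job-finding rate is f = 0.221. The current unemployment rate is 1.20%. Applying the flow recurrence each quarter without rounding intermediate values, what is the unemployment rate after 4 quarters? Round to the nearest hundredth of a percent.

Unemployment rate after four quarters ≈ 3.51%.

With a fixed labor force, u_{t+1} = u_t + s·(1−u_t) − f·u_t = u_t·(1−s−f) + s.
Here 1−s−f = 0.768 and s = 0.011.
u_1 = 0.012000 × 0.768 + 0.011 = 0.020216.
u_2 = 0.020216 × 0.768 + 0.011 = 0.026526.
u_3 = 0.026526 × 0.768 + 0.011 = 0.031372.
u_4 = 0.031372 × 0.768 + 0.011 = 0.035094.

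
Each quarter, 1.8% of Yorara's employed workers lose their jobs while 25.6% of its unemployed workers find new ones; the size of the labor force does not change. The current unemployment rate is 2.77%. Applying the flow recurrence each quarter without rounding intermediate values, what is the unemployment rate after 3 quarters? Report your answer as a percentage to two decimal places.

With a fixed labor force, u_{t+1} = u_t + s·(1−u_t) − f·u_t = u_t·(1−s−f) + s.
Here 1−s−f = 0.726 and s = 0.018.
u_1 = 0.027700 × 0.726 + 0.018 = 0.038110.
u_2 = 0.038110 × 0.726 + 0.018 = 0.045668.
u_3 = 0.045668 × 0.726 + 0.018 = 0.051155.

Unemployment rate after three quarters ≈ 5.12%.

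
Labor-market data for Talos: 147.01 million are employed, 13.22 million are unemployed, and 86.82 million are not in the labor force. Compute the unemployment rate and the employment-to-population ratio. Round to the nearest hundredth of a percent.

Labor force = employed + unemployed = 147.01 + 13.22 = 160.23 million.
Working-age population = 160.23 + 86.82 = 247.05 million.
Unemployment rate = 13.22 / 160.23 = 8.25%.
Employment-population ratio = 147.01 / 247.05 = 59.51%.

Unemployment rate ≈ 8.25%; employment-population ratio ≈ 59.51%.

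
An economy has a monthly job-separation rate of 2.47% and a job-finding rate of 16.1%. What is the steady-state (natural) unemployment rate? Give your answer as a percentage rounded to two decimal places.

At steady state the flows balance: s·E = f·U, so U/(E+U) = s/(s+f).
u* = 2.47 / (2.47 + 16.1) = 2.47 / 18.57 = 13.30%.

Steady-state unemployment rate ≈ 13.30%.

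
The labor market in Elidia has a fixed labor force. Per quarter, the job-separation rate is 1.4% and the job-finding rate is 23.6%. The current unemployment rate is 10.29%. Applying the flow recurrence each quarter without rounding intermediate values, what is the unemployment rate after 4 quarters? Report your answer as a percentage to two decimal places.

Unemployment rate after four quarters ≈ 7.08%.

With a fixed labor force, u_{t+1} = u_t + s·(1−u_t) − f·u_t = u_t·(1−s−f) + s.
Here 1−s−f = 0.750 and s = 0.014.
u_1 = 0.102900 × 0.750 + 0.014 = 0.091175.
u_2 = 0.091175 × 0.750 + 0.014 = 0.082381.
u_3 = 0.082381 × 0.750 + 0.014 = 0.075786.
u_4 = 0.075786 × 0.750 + 0.014 = 0.070839.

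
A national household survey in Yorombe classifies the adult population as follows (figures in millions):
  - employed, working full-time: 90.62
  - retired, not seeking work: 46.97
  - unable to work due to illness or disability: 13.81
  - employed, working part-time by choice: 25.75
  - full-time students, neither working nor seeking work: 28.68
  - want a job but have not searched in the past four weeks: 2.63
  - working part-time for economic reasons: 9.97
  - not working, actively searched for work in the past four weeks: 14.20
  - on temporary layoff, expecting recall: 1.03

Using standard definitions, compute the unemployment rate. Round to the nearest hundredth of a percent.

Employed = 90.62 + 25.75 + 9.97 = 126.34 million (anyone who worked, including part-time for economic reasons, counts as employed).
Unemployed = 14.20 + 1.03 = 15.23 million (jobless and actively searching, or on temporary layoff).
Labor force = 126.34 + 15.23 = 141.57 million.
Unemployment rate = 15.23 / 141.57 = 10.76%.

Unemployment rate ≈ 10.76%.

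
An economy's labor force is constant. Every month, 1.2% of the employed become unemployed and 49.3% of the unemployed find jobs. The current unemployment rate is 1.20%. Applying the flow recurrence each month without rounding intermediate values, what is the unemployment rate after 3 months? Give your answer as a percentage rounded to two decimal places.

Unemployment rate after three months ≈ 2.23%.

With a fixed labor force, u_{t+1} = u_t + s·(1−u_t) − f·u_t = u_t·(1−s−f) + s.
Here 1−s−f = 0.495 and s = 0.012.
u_1 = 0.012000 × 0.495 + 0.012 = 0.017940.
u_2 = 0.017940 × 0.495 + 0.012 = 0.020880.
u_3 = 0.020880 × 0.495 + 0.012 = 0.022336.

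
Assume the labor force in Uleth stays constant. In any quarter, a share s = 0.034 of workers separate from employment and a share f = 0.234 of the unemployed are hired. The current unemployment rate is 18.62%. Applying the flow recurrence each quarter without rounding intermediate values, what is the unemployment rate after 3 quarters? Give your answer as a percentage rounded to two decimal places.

Unemployment rate after three quarters ≈ 15.01%.

With a fixed labor force, u_{t+1} = u_t + s·(1−u_t) − f·u_t = u_t·(1−s−f) + s.
Here 1−s−f = 0.732 and s = 0.034.
u_1 = 0.186200 × 0.732 + 0.034 = 0.170298.
u_2 = 0.170298 × 0.732 + 0.034 = 0.158658.
u_3 = 0.158658 × 0.732 + 0.034 = 0.150138.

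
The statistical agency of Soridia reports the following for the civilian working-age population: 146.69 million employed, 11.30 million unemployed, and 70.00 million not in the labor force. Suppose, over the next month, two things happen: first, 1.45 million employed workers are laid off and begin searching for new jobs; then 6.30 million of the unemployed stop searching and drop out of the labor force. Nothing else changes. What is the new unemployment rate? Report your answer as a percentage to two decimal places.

New unemployment rate ≈ 4.25%.

Initially, labor force = 146.69 + 11.30 = 157.99 million, so u = 11.30/157.99 = 7.15%.
After the first change, employed falls and unemployed rises by 1.45; labor force unchanged → E = 145.24, U = 12.75, labor force = 157.99 million.
After the second change, unemployed and labor force both fall by 6.30 → E = 145.24, U = 6.45, labor force = 151.69 million.
New unemployment rate = 6.45 / 151.69 = 4.25%.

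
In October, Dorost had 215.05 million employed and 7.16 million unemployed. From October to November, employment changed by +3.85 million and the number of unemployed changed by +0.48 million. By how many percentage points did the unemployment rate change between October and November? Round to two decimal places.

The unemployment rate changed by +0.15 percentage points.

October: labor force = 215.05 + 7.16 = 222.21; u = 7.16/222.21 = 3.22%.
November: labor force = 218.90 + 7.64 = 226.54; u = 7.64/226.54 = 3.37%.
Change = 3.37% − 3.22% = +0.15 pp.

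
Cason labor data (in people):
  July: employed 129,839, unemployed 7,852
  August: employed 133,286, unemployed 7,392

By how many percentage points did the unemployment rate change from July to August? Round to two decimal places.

July: labor force = 129,839 + 7,852 = 137,691; u = 7,852/137,691 = 5.70%.
August: labor force = 133,286 + 7,392 = 140,678; u = 7,392/140,678 = 5.25%.
Change = 5.25% − 5.70% = −0.45 pp.

The unemployment rate changed by −0.45 percentage points.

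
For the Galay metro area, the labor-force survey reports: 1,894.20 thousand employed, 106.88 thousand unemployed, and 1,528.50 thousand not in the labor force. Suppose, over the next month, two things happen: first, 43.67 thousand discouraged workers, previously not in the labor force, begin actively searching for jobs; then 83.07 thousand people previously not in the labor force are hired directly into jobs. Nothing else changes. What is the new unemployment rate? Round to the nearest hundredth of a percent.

Initially, labor force = 1,894.20 + 106.88 = 2,001.08 thousand, so u = 106.88/2,001.08 = 5.34%.
After the first change, unemployed and labor force both rise by 43.67 → E = 1,894.20, U = 150.55, labor force = 2,044.75 thousand.
After the second change, employed and labor force both rise by 83.07; unemployed unchanged → E = 1,977.27, U = 150.55, labor force = 2,127.82 thousand.
New unemployment rate = 150.55 / 2,127.82 = 7.08%.

New unemployment rate ≈ 7.08%.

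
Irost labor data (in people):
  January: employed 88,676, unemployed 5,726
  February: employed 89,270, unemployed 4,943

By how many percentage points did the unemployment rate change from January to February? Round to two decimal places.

The unemployment rate changed by −0.82 percentage points.

January: labor force = 88,676 + 5,726 = 94,402; u = 5,726/94,402 = 6.07%.
February: labor force = 89,270 + 4,943 = 94,213; u = 4,943/94,213 = 5.25%.
Change = 5.25% − 6.07% = −0.82 pp.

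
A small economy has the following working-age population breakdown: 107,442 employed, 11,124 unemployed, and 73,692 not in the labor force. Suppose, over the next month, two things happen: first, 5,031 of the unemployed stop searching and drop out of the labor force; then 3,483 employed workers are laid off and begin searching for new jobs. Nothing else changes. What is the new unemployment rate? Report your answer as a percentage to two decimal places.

Initially, labor force = 107,442 + 11,124 = 118,566, so u = 11,124/118,566 = 9.38%.
After the first change, unemployed and labor force both fall by 5,031 → E = 107,442, U = 6,093, labor force = 113,535.
After the second change, employed falls and unemployed rises by 3,483; labor force unchanged → E = 103,959, U = 9,576, labor force = 113,535.
New unemployment rate = 9,576 / 113,535 = 8.43%.

New unemployment rate ≈ 8.43%.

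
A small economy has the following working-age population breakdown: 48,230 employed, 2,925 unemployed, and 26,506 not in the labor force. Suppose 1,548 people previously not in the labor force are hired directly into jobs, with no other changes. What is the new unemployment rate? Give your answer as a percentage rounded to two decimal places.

Initially, labor force = 48,230 + 2,925 = 51,155, so u = 2,925/51,155 = 5.72%.
After the change, employed and labor force both rise by 1,548; unemployed unchanged → E = 49,778, U = 2,925, labor force = 52,703.
New unemployment rate = 2,925 / 52,703 = 5.55%.

New unemployment rate ≈ 5.55%.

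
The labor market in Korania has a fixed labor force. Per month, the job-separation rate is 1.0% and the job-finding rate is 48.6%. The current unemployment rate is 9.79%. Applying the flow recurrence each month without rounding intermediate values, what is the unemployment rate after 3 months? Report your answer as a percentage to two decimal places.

Unemployment rate after three months ≈ 3.01%.

With a fixed labor force, u_{t+1} = u_t + s·(1−u_t) − f·u_t = u_t·(1−s−f) + s.
Here 1−s−f = 0.504 and s = 0.010.
u_1 = 0.097900 × 0.504 + 0.010 = 0.059342.
u_2 = 0.059342 × 0.504 + 0.010 = 0.039908.
u_3 = 0.039908 × 0.504 + 0.010 = 0.030114.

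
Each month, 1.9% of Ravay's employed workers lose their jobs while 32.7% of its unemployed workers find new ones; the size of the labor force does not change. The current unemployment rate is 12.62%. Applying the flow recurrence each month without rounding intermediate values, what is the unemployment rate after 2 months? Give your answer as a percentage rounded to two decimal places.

With a fixed labor force, u_{t+1} = u_t + s·(1−u_t) − f·u_t = u_t·(1−s−f) + s.
Here 1−s−f = 0.654 and s = 0.019.
u_1 = 0.126200 × 0.654 + 0.019 = 0.101535.
u_2 = 0.101535 × 0.654 + 0.019 = 0.085404.

Unemployment rate after two months ≈ 8.54%.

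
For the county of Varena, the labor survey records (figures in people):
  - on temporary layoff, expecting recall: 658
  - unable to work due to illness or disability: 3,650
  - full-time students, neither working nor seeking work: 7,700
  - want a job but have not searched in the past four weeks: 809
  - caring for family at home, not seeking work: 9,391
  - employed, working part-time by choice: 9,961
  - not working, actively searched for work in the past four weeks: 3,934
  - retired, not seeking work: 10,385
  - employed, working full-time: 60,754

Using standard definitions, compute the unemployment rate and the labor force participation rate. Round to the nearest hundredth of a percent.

Employed = 9,961 + 60,754 = 70,715.
Unemployed = 658 + 3,934 = 4,592 (jobless and actively searching, or on temporary layoff).
Labor force = 70,715 + 4,592 = 75,307.
Not in labor force = 3,650 + 7,700 + 809 + 9,391 + 10,385 = 31,935 (those not working and not actively searching are outside the labor force — including those who want a job but have given up searching).
Civilian working-age population = 75,307 + 31,935 = 107,242.
Unemployment rate = 4,592 / 75,307 = 6.10%.
Labor force participation rate = 75,307 / 107,242 = 70.22%.

Unemployment rate ≈ 6.10%; labor force participation rate ≈ 70.22%.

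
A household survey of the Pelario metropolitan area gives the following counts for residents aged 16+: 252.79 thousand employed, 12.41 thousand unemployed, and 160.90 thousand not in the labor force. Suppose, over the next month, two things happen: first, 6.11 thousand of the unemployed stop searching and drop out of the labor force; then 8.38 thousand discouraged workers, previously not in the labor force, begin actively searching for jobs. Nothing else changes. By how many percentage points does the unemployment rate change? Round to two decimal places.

The unemployment rate changes by +0.81 percentage points.

Initially, labor force = 252.79 + 12.41 = 265.20 thousand, so u = 12.41/265.20 = 4.68%.
After the first change, unemployed and labor force both fall by 6.11 → E = 252.79, U = 6.30, labor force = 259.09 thousand.
After the second change, unemployed and labor force both rise by 8.38 → E = 252.79, U = 14.68, labor force = 267.47 thousand.
New unemployment rate = 14.68 / 267.47 = 5.49%.
Change = 5.49% − 4.68% = +0.81 percentage points.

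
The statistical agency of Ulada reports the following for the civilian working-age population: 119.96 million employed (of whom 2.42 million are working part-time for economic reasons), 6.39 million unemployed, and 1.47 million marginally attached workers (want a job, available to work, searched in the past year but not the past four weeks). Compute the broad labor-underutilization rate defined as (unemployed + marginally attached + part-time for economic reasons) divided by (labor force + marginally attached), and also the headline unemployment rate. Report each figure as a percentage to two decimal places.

Broad underutilization rate ≈ 8.04%; headline unemployment rate ≈ 5.06%.

Labor force = 119.96 + 6.39 = 126.35 million.
Numerator = 6.39 + 1.47 + 2.42 = 10.28 million.
Denominator = 126.35 + 1.47 = 127.82 million.
Broad rate = 10.28 / 127.82 = 8.04%.
Headline unemployment rate = 6.39 / 126.35 = 5.06%.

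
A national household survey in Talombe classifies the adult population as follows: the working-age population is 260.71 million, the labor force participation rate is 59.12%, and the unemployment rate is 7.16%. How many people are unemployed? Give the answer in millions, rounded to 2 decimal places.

Labor force = 0.5912 × 260.71 = 154.13 million.
Unemployed = 0.0716 × 154.13 ≈ 11.04 million.

About 11.04 million are unemployed.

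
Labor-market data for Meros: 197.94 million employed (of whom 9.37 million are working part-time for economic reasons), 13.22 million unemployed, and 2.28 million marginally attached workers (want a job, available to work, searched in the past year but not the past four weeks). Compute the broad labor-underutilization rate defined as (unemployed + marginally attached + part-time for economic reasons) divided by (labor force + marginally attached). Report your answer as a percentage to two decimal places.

Broad underutilization rate ≈ 11.65%.

Labor force = 197.94 + 13.22 = 211.16 million.
Numerator = 13.22 + 2.28 + 9.37 = 24.87 million.
Denominator = 211.16 + 2.28 = 213.44 million.
Broad rate = 24.87 / 213.44 = 11.65%.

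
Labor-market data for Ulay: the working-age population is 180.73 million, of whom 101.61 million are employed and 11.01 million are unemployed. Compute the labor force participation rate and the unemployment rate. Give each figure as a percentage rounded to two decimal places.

Labor force participation rate ≈ 62.31%; unemployment rate ≈ 9.78%.

Labor force = employed + unemployed = 101.61 + 11.01 = 112.62 million.
Unemployment rate = 11.01 / 112.62 = 9.78%.
Labor force participation rate = 112.62 / 180.73 = 62.31%.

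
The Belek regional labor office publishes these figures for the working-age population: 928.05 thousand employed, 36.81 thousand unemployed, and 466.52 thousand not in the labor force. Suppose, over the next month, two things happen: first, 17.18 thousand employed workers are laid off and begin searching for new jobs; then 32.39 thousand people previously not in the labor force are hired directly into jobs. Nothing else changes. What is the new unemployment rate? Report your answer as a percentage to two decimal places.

New unemployment rate ≈ 5.41%.

Initially, labor force = 928.05 + 36.81 = 964.86 thousand, so u = 36.81/964.86 = 3.82%.
After the first change, employed falls and unemployed rises by 17.18; labor force unchanged → E = 910.87, U = 53.99, labor force = 964.86 thousand.
After the second change, employed and labor force both rise by 32.39; unemployed unchanged → E = 943.26, U = 53.99, labor force = 997.25 thousand.
New unemployment rate = 53.99 / 997.25 = 5.41%.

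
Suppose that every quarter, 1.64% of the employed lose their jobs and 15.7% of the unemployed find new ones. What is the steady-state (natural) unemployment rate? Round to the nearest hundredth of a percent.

At steady state the flows balance: s·E = f·U, so U/(E+U) = s/(s+f).
u* = 1.64 / (1.64 + 15.7) = 1.64 / 17.34 = 9.46%.

Steady-state unemployment rate ≈ 9.46%.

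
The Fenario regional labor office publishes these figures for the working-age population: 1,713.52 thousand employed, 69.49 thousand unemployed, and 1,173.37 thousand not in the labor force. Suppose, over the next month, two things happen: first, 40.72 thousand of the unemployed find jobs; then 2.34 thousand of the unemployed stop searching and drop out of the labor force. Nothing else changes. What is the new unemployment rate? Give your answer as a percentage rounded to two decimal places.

Initially, labor force = 1,713.52 + 69.49 = 1,783.01 thousand, so u = 69.49/1,783.01 = 3.90%.
After the first change, unemployed falls and employed rises by 40.72; labor force unchanged → E = 1,754.24, U = 28.77, labor force = 1,783.01 thousand.
After the second change, unemployed and labor force both fall by 2.34 → E = 1,754.24, U = 26.43, labor force = 1,780.67 thousand.
New unemployment rate = 26.43 / 1,780.67 = 1.48%.

New unemployment rate ≈ 1.48%.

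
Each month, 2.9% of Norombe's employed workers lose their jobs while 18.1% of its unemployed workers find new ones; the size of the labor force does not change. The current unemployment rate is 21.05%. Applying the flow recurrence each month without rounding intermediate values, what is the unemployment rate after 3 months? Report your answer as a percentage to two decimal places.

With a fixed labor force, u_{t+1} = u_t + s·(1−u_t) − f·u_t = u_t·(1−s−f) + s.
Here 1−s−f = 0.790 and s = 0.029.
u_1 = 0.210500 × 0.790 + 0.029 = 0.195295.
u_2 = 0.195295 × 0.790 + 0.029 = 0.183283.
u_3 = 0.183283 × 0.790 + 0.029 = 0.173794.

Unemployment rate after three months ≈ 17.38%.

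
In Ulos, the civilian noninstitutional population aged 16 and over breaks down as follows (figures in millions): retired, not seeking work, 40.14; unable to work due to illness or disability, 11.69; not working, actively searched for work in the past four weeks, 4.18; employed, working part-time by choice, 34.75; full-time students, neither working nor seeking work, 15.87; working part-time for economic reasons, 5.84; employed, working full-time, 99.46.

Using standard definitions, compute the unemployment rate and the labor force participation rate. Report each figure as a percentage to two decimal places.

Employed = 34.75 + 5.84 + 99.46 = 140.05 million (anyone who worked, including part-time for economic reasons, counts as employed).
Unemployed = 4.18 million.
Labor force = 140.05 + 4.18 = 144.23 million.
Not in labor force = 40.14 + 11.69 + 15.87 = 67.70 million (those not working and not actively searching are outside the labor force).
Civilian working-age population = 144.23 + 67.70 = 211.93 million.
Unemployment rate = 4.18 / 144.23 = 2.90%.
Labor force participation rate = 144.23 / 211.93 = 68.06%.

Unemployment rate ≈ 2.90%; labor force participation rate ≈ 68.06%.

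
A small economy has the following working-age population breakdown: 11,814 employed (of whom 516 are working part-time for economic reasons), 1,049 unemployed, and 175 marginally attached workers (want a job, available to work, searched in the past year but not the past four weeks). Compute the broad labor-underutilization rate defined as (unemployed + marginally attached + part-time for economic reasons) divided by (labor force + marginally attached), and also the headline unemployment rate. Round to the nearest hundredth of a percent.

Broad underutilization rate ≈ 13.35%; headline unemployment rate ≈ 8.16%.

Labor force = 11,814 + 1,049 = 12,863.
Numerator = 1,049 + 175 + 516 = 1,740.
Denominator = 12,863 + 175 = 13,038.
Broad rate = 1,740 / 13,038 = 13.35%.
Headline unemployment rate = 1,049 / 12,863 = 8.16%.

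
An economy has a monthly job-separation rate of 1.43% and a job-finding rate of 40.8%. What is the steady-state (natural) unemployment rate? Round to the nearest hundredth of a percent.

At steady state the flows balance: s·E = f·U, so U/(E+U) = s/(s+f).
u* = 1.43 / (1.43 + 40.8) = 1.43 / 42.23 = 3.39%.

Steady-state unemployment rate ≈ 3.39%.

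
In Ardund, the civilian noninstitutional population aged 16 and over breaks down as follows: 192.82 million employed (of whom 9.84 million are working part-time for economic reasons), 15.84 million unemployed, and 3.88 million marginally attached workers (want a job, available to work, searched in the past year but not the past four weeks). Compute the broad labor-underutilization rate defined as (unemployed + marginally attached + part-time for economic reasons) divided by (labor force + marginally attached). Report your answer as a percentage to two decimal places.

Broad underutilization rate ≈ 13.91%.

Labor force = 192.82 + 15.84 = 208.66 million.
Numerator = 15.84 + 3.88 + 9.84 = 29.56 million.
Denominator = 208.66 + 3.88 = 212.54 million.
Broad rate = 29.56 / 212.54 = 13.91%.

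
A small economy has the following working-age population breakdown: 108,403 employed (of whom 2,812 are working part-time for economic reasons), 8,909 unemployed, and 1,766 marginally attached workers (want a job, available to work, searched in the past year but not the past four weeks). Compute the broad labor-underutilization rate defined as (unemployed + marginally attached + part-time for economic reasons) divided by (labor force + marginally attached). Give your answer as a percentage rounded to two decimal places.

Labor force = 108,403 + 8,909 = 117,312.
Numerator = 8,909 + 1,766 + 2,812 = 13,487.
Denominator = 117,312 + 1,766 = 119,078.
Broad rate = 13,487 / 119,078 = 11.33%.

Broad underutilization rate ≈ 11.33%.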